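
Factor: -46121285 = -1 * 5^1 * 7^1 * 1317751^1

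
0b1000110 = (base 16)46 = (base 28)2e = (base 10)70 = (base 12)5a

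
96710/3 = 32236 + 2/3 ≈ 32236.67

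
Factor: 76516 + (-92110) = -1 * 2^1 * 3^1 * 23^1 * 113^1 = -15594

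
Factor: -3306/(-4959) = 2^1 * 3^(-1) = 2/3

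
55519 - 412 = 55107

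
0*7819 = 0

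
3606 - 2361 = 1245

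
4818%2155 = 508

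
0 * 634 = 0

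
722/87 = 8 + 26/87 ≈ 8.30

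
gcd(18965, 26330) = 5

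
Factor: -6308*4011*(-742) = 2^3*3^1*7^2*19^1*53^1*83^1*191^1 = 18773629896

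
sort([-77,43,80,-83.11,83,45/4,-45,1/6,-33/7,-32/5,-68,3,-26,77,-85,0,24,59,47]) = [-85,-83.11,-77,-68,-45,-26,-32/5,-33/7,0,1/6,3,45/4,24,43,47,59,77,80,83]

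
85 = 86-1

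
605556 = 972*623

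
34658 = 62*559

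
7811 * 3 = 23433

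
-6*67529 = -405174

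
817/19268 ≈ 0.0424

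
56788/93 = 610 + 58/93 ≈ 610.62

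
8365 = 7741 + 624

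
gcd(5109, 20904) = 39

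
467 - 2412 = -1945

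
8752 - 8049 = 703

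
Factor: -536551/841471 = -1*73^(-1)*331^1*1621^1*11527^(-1)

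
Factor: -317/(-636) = 2^(-2) * 3^(-1) * 53^(-1) * 317^1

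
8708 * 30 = 261240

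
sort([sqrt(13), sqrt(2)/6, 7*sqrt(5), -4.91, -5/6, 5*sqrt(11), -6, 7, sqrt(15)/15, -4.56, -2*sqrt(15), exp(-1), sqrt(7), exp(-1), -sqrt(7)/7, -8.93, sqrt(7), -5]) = [-8.93, -2*sqrt(15), -6, -5, -4.91, -4.56, -5/6, -sqrt(7)/7, sqrt(2)/6, sqrt(15)/15, exp(-1), exp(-1), sqrt(7), sqrt(7), sqrt(13), 7, 7*sqrt(5), 5*sqrt(11)]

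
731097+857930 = 1589027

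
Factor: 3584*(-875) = -1*2^9*5^3*7^2 = -3136000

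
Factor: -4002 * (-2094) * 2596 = 2^4 * 3^2 * 11^1 * 23^1 * 29^1 * 59^1 * 349^1 = 21754968048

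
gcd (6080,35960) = 40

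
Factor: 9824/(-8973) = -1 * 2^5 * 3^(-2) * 307^1 * 997^(-1)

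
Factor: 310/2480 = 2^(-3) = 1/8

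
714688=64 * 11167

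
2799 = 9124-6325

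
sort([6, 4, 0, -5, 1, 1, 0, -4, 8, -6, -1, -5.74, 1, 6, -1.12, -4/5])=[-6, -5.74, -5, -4, -1.12, -1, -4/5, 0, 0, 1, 1, 1, 4, 6, 6, 8]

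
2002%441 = 238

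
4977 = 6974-1997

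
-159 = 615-774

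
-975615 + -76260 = -1051875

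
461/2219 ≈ 0.208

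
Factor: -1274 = -1*2^1*7^2*13^1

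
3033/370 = 8 + 73/370≈8.20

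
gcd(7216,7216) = 7216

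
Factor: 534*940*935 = 2^3*3^1*5^2*11^1*17^1*47^1*89^1 = 469332600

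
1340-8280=-6940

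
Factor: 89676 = 2^2*3^2*47^1*53^1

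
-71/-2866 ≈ 0.0248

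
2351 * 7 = 16457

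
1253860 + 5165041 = 6418901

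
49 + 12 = 61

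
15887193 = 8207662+7679531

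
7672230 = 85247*90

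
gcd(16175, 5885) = 5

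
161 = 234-73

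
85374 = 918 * 93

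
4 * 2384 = 9536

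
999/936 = 111/104≈1.07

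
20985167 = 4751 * 4417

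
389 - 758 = -369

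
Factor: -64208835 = -1*3^3*5^1*475621^1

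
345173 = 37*9329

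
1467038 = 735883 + 731155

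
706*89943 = 63499758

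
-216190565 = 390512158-606702723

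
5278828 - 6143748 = -864920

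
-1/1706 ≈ -0.000586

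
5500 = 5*1100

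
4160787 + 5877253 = 10038040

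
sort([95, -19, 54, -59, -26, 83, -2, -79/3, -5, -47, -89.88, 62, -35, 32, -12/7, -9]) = [-89.88, -59, -47, -35, -79/3, -26, -19, -9, -5, -2, -12/7, 32, 54, 62, 83, 95]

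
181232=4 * 45308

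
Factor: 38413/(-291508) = -1 * 2^(-2) * 7^(-1) * 29^(-1) * 107^1 = -107/812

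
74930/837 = 89 + 437/837≈89.52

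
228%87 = 54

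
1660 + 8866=10526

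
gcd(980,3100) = 20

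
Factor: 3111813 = 3^2*345757^1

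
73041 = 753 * 97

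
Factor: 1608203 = 79^1*20357^1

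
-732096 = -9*81344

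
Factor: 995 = 5^1*199^1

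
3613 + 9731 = 13344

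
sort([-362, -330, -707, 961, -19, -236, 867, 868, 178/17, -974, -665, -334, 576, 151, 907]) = [-974, -707, -665, -362, -334, -330, -236, -19, 178/17, 151, 576, 867, 868, 907, 961]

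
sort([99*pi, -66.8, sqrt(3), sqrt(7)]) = [-66.8, sqrt(3), sqrt(7), 99*pi]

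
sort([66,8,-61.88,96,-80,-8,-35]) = [-80,-61.88,-35,-8,8,66,96]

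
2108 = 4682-2574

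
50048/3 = 16682+2/3 ≈ 16682.67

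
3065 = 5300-2235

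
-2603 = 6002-8605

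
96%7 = 5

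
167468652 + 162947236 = 330415888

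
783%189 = 27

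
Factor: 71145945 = 3^4 * 5^1 * 13^1 * 13513^1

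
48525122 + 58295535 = 106820657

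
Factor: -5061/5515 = -1*3^1*5^ (-1)*7^1*241^1*1103^ (-1)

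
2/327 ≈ 0.00612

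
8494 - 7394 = 1100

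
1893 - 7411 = -5518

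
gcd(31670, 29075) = 5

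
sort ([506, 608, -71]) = [-71, 506, 608]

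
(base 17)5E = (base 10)99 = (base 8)143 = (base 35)2T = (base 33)30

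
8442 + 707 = 9149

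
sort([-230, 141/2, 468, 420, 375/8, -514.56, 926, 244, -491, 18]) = [-514.56, -491, -230, 18, 375/8, 141/2, 244, 420, 468, 926]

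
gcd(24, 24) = 24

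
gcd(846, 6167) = 1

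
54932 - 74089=-19157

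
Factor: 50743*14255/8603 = 5^1*11^1*659^1*1229^(-1)*2851^1 = 103334495/1229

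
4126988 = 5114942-987954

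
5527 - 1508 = 4019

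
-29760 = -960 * 31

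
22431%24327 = 22431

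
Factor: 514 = 2^1 * 257^1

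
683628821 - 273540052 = 410088769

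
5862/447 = 1954/149 ≈ 13.11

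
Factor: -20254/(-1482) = 3^(-1)*41^1 = 41/3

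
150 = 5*30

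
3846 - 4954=-1108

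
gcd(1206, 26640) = 18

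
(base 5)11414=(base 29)10i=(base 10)859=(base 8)1533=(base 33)q1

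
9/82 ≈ 0.110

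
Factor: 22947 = 3^1*7649^1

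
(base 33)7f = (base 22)b4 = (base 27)93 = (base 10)246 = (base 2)11110110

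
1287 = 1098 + 189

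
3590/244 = 1795/122 ≈ 14.71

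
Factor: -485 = -1 * 5^1 * 97^1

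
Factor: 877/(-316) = -1*2^(-2)*79^(-1)*877^1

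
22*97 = 2134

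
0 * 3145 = 0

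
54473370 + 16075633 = 70549003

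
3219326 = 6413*502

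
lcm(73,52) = 3796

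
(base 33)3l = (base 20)60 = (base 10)120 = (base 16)78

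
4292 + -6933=-2641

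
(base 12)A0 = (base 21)5F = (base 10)120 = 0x78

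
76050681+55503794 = 131554475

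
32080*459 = 14724720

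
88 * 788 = 69344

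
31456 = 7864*4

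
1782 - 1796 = -14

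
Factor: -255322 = -1 * 2^1 * 19^1 * 6719^1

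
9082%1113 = 178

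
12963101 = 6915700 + 6047401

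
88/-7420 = -22/1855 ≈ -0.0119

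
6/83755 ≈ 0.0000716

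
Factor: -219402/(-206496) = 2^(-4)*17^1 = 17/16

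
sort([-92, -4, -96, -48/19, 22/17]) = [-96, -92, -4, -48/19, 22/17]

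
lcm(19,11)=209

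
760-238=522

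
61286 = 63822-2536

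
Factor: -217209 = -1*3^1*17^1*4259^1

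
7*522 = 3654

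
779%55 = 9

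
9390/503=18 + 336/503 ≈ 18.67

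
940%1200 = 940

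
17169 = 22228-5059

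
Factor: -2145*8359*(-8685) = 3^3*5^2*11^1*13^2*193^1*643^1 = 155722527675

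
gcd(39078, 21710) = 4342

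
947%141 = 101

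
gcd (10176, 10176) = 10176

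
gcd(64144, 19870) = 2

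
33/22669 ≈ 0.00146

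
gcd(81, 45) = 9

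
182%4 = 2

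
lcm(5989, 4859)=257527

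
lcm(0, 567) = 0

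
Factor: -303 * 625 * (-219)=3^2 * 5^4 * 73^1 * 101^1=41473125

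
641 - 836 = -195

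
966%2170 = 966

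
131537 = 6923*19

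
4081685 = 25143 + 4056542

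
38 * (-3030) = -115140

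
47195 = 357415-310220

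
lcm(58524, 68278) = 409668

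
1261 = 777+484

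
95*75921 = 7212495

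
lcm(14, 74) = 518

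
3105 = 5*621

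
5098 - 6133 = -1035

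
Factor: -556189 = -1 * 17^1 * 32717^1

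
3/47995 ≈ 0.0000625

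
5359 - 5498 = -139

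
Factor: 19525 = 5^2*11^1*71^1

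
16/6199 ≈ 0.00258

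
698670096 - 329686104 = 368983992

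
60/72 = 5/6 ≈ 0.833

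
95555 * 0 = 0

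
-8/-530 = 4/265 ≈ 0.0151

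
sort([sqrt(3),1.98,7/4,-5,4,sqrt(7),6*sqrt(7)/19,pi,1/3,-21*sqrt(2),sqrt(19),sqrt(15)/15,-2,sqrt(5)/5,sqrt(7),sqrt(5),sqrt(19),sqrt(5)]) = [-21*sqrt(2),-5,-2,sqrt(15)/15,1/3,sqrt(5)/5,6*sqrt(7)/19,sqrt(3),7/4,1.98,sqrt(5),sqrt(5),sqrt(7),sqrt(7),pi,4,sqrt(19),sqrt(19)]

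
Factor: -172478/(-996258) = 3^(-1)*86239^1*166043^(-1) = 86239/498129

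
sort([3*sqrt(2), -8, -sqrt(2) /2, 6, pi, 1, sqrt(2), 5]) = [-8, -sqrt(2) /2, 1, sqrt(2), pi, 3*sqrt(2), 5, 6]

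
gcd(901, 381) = 1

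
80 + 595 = 675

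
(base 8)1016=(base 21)141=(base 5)4101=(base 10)526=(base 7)1351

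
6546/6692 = 3273/3346 ≈ 0.978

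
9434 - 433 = 9001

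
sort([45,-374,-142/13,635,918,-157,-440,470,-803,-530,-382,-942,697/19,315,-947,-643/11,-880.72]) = [-947,-942,-880.72,-803,-530,-440,-382,-374,-157,-643/11,-142/13,697/19,45,315,470,635,918]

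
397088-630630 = -233542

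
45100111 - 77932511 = -32832400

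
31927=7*4561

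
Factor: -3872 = -1 * 2^5 * 11^2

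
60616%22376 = 15864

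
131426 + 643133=774559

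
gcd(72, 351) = 9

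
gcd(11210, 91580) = 190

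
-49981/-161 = 310 + 71/161 ≈ 310.44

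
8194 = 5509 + 2685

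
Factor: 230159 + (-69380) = 3^1 * 53593^1 = 160779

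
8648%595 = 318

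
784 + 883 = 1667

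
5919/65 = 91 + 4/65 ≈ 91.06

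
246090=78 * 3155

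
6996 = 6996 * 1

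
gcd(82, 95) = 1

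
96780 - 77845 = 18935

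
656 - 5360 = -4704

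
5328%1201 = 524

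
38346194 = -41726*(-919)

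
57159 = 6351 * 9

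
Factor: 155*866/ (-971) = -1*2^1*5^1*31^1*433^1*971^ (-1) = -134230/971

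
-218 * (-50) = 10900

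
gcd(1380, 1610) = 230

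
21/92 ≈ 0.228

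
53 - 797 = -744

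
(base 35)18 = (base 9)47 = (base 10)43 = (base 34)19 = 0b101011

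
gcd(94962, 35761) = 1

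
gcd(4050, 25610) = 10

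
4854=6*809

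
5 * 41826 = 209130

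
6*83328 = 499968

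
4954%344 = 138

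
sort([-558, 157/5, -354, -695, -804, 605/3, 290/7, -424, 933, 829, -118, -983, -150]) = [-983, -804, -695, -558, -424, -354, -150, -118, 157/5, 290/7, 605/3, 829, 933]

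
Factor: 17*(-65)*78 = -1*2^1*3^1*5^1*13^2*17^1 = -86190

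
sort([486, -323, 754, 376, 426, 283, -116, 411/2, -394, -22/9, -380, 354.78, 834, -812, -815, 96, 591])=[-815, -812, -394, -380, -323, -116, -22/9, 96, 411/2, 283, 354.78, 376, 426, 486, 591, 754, 834]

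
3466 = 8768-5302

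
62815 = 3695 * 17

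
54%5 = 4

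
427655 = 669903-242248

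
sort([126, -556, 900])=[-556, 126, 900]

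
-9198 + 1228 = -7970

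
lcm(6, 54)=54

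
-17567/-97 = 181+10/97 ≈ 181.10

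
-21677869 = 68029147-89707016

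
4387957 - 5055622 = -667665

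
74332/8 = 18583/2 = 9291.50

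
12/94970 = 6/47485 ≈ 0.000126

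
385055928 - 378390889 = 6665039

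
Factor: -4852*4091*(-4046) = 2^3*7^1*17^2*1213^1*4091^1 = 80311206472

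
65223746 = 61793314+3430432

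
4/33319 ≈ 0.000120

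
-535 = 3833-4368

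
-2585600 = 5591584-8177184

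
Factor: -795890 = -1*2^1*5^1*79589^1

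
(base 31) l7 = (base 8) 1222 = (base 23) 15e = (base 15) 2dd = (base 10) 658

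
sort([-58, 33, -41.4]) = [-58, -41.4, 33]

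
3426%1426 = 574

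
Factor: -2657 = -1 * 2657^1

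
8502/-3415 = -2 - 1672/3415 ≈ -2.49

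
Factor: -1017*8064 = -1*2^7*3^4*7^1*113^1 = -8201088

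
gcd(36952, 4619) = 4619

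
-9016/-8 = 1127 = 1127.00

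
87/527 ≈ 0.165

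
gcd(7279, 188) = 1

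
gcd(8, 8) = 8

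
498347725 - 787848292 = -289500567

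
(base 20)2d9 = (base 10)1069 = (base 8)2055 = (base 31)13f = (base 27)1cg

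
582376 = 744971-162595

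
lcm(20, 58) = 580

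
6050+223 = 6273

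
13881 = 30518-16637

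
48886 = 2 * 24443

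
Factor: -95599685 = -1*5^1*107^1*178691^1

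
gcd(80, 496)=16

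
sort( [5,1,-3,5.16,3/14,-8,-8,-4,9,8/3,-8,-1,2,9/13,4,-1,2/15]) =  [-8,-8,-8,-4,-3,-1,-1,2/15,3/14,9/13,1,2,8/3,4,5,5.16,9]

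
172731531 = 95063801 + 77667730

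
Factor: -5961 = -1*3^1*1987^1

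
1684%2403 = 1684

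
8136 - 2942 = 5194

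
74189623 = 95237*779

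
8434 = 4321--4113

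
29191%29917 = 29191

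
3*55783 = 167349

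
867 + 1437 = 2304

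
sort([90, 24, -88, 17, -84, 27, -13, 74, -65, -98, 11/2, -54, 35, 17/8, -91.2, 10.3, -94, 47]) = [-98, -94, -91.2, -88, -84, -65, -54, -13, 17/8, 11/2, 10.3, 17, 24, 27, 35, 47, 74, 90]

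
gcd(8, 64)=8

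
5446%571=307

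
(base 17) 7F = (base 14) 98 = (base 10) 134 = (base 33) 42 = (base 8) 206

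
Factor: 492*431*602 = 2^3*3^1*7^1*41^1*43^1*431^1 = 127655304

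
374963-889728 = -514765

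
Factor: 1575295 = 5^1*315059^1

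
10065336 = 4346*2316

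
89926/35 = 2569 + 11/35 ≈ 2569.31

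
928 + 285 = 1213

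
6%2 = 0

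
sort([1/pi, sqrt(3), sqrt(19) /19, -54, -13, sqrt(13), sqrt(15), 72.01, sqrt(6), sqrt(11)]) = [-54, -13, sqrt(19) /19, 1/pi, sqrt(3), sqrt(6), sqrt(11), sqrt(13), sqrt(15), 72.01]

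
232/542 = 116/271 ≈ 0.428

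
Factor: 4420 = 2^2 * 5^1 * 13^1 * 17^1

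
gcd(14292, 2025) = 9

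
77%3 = 2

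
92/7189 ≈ 0.0128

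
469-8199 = -7730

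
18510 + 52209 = 70719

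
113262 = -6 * (-18877)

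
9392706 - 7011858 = 2380848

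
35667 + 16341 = 52008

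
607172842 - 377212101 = 229960741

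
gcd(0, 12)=12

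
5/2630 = 1/526 ≈ 0.00190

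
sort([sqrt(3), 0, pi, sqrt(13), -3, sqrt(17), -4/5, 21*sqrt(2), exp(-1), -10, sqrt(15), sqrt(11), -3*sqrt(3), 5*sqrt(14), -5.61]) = [-10, -5.61, -3*sqrt(3), -3, -4/5, 0, exp(-1), sqrt(3), pi, sqrt(11), sqrt(13), sqrt(15), sqrt(17), 5*sqrt(14), 21*sqrt(2)]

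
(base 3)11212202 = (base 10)3557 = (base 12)2085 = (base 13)1808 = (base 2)110111100101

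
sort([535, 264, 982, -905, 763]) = [-905, 264, 535, 763, 982]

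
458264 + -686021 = -227757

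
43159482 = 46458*929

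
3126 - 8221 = -5095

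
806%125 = 56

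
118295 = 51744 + 66551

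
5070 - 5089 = -19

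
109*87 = 9483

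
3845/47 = 81 + 38/47 ≈ 81.81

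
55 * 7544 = 414920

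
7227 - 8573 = -1346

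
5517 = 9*613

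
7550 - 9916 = -2366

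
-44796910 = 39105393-83902303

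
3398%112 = 38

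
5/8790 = 1/1758 ≈ 0.000569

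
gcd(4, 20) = 4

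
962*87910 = 84569420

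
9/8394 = 3/2798≈0.00107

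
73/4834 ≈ 0.0151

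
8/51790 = 4/25895≈0.000154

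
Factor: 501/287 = 3^1 * 7^(-1) * 41^(-1) * 167^1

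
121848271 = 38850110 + 82998161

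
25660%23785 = 1875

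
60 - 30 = 30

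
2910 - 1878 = 1032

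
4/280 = 1/70 ≈ 0.0143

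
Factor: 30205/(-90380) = -1*2^(-2)*7^1*863^1*4519^(-1) = -6041/18076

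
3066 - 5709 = -2643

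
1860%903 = 54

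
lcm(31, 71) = 2201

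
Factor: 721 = 7^1 * 103^1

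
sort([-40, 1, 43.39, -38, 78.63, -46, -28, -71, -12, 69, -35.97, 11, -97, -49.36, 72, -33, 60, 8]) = [-97, -71, -49.36, -46, -40, -38, -35.97, -33, -28, -12, 1, 8, 11, 43.39, 60, 69, 72, 78.63]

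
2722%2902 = 2722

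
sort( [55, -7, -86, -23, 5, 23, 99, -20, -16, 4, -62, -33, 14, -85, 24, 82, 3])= [-86, -85, -62, -33, -23, -20, -16, -7, 3, 4, 5, 14, 23, 24, 55, 82, 99]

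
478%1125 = 478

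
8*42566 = 340528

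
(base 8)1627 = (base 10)919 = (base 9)1231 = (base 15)414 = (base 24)1e7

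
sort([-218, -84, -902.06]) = [-902.06, -218, -84]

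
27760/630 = 44 + 4/63≈44.06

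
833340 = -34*(-24510) 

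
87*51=4437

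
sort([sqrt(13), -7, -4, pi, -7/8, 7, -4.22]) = [-7, -4.22, -4, -7/8, pi, sqrt(13), 7]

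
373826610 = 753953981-380127371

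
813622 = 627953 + 185669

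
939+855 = 1794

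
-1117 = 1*(-1117)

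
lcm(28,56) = 56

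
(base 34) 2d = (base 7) 144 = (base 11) 74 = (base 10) 81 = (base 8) 121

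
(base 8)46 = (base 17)24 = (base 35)13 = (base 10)38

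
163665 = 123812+39853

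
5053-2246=2807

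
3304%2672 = 632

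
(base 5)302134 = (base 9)14233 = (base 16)25c5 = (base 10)9669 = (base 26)e7n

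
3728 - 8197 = -4469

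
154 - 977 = -823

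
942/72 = 13 + 1/12 ≈ 13.08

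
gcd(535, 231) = 1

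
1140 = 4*285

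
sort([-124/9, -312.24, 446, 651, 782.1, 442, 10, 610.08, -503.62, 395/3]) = [-503.62, -312.24, -124/9, 10, 395/3, 442, 446, 610.08, 651, 782.1]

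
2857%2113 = 744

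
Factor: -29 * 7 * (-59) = 7^1 * 29^1 * 59^1 = 11977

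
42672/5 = 8534 + 2/5 = 8534.40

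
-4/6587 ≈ -0.000607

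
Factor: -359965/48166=-1*2^(-1)*5^1*24083^(-1)*71993^1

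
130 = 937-807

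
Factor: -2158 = -1*2^1*13^1*83^1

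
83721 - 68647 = 15074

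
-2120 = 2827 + -4947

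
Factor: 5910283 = 5910283^1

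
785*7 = 5495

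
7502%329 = 264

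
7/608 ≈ 0.0115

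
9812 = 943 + 8869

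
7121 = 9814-2693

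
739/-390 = -1 - 349/390 ≈ -1.89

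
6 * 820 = 4920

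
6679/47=142 + 5/47 ≈ 142.11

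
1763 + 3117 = 4880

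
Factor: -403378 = -1 * 2^1 * 139^1 * 1451^1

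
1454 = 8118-6664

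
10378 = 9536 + 842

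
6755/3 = 2251 + 2/3 ≈ 2251.67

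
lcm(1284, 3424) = 10272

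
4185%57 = 24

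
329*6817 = 2242793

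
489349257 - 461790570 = 27558687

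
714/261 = 2 + 64/87≈2.74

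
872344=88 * 9913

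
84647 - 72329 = 12318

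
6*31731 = 190386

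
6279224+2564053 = 8843277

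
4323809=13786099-9462290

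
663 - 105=558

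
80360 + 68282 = 148642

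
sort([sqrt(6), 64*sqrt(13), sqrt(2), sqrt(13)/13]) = [sqrt(13)/13, sqrt(2), sqrt(6), 64*sqrt(13)]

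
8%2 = 0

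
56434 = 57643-1209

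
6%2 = 0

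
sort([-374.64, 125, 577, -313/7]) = [-374.64, -313/7, 125, 577]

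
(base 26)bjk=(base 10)7950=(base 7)32115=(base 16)1f0e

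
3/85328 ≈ 0.0000352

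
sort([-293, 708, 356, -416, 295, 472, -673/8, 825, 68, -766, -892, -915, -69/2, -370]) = [-915, -892, -766, -416, -370, -293, -673/8, -69/2, 68, 295, 356, 472, 708, 825]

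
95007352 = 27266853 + 67740499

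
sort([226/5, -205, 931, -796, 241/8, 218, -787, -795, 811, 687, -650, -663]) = [-796, -795, -787, -663, -650, -205, 241/8, 226/5, 218, 687, 811, 931]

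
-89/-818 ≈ 0.109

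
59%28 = 3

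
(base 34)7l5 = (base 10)8811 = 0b10001001101011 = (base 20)120b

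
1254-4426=-3172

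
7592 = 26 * 292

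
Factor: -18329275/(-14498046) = 2^(-1) * 3^(-2) * 5^2 * 23^1 * 127^1 * 191^(-1) * 251^1 * 4217^(-1)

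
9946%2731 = 1753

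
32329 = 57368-25039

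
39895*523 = 20865085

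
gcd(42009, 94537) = 67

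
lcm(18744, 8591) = 206184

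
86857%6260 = 5477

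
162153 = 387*419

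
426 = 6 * 71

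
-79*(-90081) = 7116399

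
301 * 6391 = 1923691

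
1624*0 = 0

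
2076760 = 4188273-2111513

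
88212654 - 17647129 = 70565525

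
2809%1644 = 1165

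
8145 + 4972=13117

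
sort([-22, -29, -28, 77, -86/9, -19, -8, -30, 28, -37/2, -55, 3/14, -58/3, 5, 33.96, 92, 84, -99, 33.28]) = [-99, -55, -30, -29, -28, -22, -58/3, -19, -37/2, -86/9, -8, 3/14, 5, 28, 33.28, 33.96, 77, 84, 92]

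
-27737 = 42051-69788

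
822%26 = 16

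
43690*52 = 2271880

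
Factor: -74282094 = -1*2^1*3^2*4126783^1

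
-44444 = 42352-86796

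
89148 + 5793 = 94941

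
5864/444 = 13 + 23/111 ≈ 13.21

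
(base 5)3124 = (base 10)414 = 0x19e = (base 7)1131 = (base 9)510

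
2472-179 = 2293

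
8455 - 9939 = -1484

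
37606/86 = 437 + 12/43 ≈ 437.28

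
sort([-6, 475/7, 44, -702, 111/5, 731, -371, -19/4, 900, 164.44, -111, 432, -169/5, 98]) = [-702, -371, -111, -169/5, -6, -19/4, 111/5, 44, 475/7, 98, 164.44, 432, 731, 900]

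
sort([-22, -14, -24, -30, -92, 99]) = [-92, -30, -24, -22, -14, 99]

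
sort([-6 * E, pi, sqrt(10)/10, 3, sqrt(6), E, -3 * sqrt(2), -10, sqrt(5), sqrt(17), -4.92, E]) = [-6 * E, -10, -4.92, -3 * sqrt(2), sqrt(10)/10, sqrt(5), sqrt(6), E, E, 3, pi, sqrt(17)]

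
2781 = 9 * 309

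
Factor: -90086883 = -1*3^1*23^1*1305607^1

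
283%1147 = 283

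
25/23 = 1+2/23 ≈ 1.09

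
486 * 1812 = 880632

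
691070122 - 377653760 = 313416362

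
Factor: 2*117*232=2^4*3^2*13^1*29^1=54288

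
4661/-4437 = -1 - 224/4437 ≈ -1.05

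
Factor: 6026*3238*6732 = 2^4*3^2*11^1*17^1*23^1*131^1*1619^1 = 131356049616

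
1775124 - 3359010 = -1583886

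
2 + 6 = 8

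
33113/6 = 5518+5/6≈5518.83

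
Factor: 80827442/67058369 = 2^1 * 7^(-1) * 1873^1 * 21577^1 * 9579767^(-1)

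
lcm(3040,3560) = 270560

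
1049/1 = 1049 = 1049.00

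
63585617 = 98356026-34770409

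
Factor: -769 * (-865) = 5^1 * 173^1 * 769^1 = 665185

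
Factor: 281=281^1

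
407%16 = 7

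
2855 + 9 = 2864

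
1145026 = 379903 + 765123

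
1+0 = 1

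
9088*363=3298944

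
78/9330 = 13/1555 ≈ 0.00836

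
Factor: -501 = -1*3^1*167^1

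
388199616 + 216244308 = 604443924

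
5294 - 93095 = -87801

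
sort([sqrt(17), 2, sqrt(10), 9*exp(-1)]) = [2, sqrt(10), 9*exp(-1), sqrt(17)]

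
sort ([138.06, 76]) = [76, 138.06]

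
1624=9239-7615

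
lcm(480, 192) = 960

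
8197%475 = 122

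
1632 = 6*272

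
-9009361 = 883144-9892505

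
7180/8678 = 3590/4339 ≈ 0.827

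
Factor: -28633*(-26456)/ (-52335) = -1*2^3*3^ (-2)*5^ (-1)*11^1*19^1*137^1*1163^ (-1)*3307^1 = -757514648/52335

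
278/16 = 139/8 ≈ 17.38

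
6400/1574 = 4 + 52/787≈4.07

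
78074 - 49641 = 28433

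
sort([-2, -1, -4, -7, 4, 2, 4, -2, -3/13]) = [-7, -4, -2, -2, -1, -3/13, 2, 4, 4]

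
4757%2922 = 1835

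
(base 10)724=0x2d4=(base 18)244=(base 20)1g4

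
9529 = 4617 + 4912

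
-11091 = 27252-38343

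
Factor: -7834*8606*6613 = -1*2^2*13^1*17^1*331^1*389^1*3917^1 = -445844518652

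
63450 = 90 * 705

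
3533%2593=940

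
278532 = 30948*9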